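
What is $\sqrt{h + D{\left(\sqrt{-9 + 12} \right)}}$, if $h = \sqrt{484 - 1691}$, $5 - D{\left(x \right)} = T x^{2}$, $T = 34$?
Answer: $\sqrt{-97 + i \sqrt{1207}} \approx 1.7369 + 10.001 i$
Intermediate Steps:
$D{\left(x \right)} = 5 - 34 x^{2}$
$h = i \sqrt{1207}$ ($h = \sqrt{-1207} = i \sqrt{1207} \approx 34.742 i$)
$\sqrt{h + D{\left(\sqrt{-9 + 12} \right)}} = \sqrt{i \sqrt{1207} + \left(5 - 34 \left(\sqrt{-9 + 12}\right)^{2}\right)} = \sqrt{i \sqrt{1207} + \left(5 - 34 \left(\sqrt{3}\right)^{2}\right)} = \sqrt{i \sqrt{1207} + \left(5 - 102\right)} = \sqrt{i \sqrt{1207} - 97} = \sqrt{-97 + i \sqrt{1207}}$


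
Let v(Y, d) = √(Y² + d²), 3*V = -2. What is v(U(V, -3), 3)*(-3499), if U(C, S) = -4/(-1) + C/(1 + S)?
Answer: -17495*√10/3 ≈ -18441.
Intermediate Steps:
V = -⅔ (V = (⅓)*(-2) = -⅔ ≈ -0.66667)
U(C, S) = 4 + C/(1 + S) (U(C, S) = -4*(-1) + C/(1 + S) = 4 + C/(1 + S))
v(U(V, -3), 3)*(-3499) = √(((4 - ⅔ + 4*(-3))/(1 - 3))² + 3²)*(-3499) = √(((4 - ⅔ - 12)/(-2))² + 9)*(-3499) = √((-½*(-26/3))² + 9)*(-3499) = √((13/3)² + 9)*(-3499) = √(169/9 + 9)*(-3499) = √(250/9)*(-3499) = (5*√10/3)*(-3499) = -17495*√10/3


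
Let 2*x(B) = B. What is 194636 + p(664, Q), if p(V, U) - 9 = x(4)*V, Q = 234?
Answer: 195973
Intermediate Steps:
x(B) = B/2
p(V, U) = 9 + 2*V (p(V, U) = 9 + ((½)*4)*V = 9 + 2*V)
194636 + p(664, Q) = 194636 + (9 + 2*664) = 194636 + (9 + 1328) = 194636 + 1337 = 195973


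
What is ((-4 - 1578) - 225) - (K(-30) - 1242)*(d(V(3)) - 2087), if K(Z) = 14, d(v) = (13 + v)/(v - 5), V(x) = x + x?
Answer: -2541311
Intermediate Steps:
V(x) = 2*x
d(v) = (13 + v)/(-5 + v)
((-4 - 1578) - 225) - (K(-30) - 1242)*(d(V(3)) - 2087) = ((-4 - 1578) - 225) - (14 - 1242)*((13 + 2*3)/(-5 + 2*3) - 2087) = (-1582 - 225) - (-1228)*((13 + 6)/(-5 + 6) - 2087) = -1807 - (-1228)*(19/1 - 2087) = -1807 - (-1228)*(1*19 - 2087) = -1807 - (-1228)*(19 - 2087) = -1807 - (-1228)*(-2068) = -1807 - 1*2539504 = -1807 - 2539504 = -2541311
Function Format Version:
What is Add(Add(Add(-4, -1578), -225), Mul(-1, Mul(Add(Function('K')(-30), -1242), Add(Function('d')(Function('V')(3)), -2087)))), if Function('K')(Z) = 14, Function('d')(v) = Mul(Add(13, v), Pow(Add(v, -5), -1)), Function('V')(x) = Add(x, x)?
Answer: -2541311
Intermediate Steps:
Function('V')(x) = Mul(2, x)
Function('d')(v) = Mul(Pow(Add(-5, v), -1), Add(13, v)) (Function('d')(v) = Mul(Add(13, v), Pow(Add(-5, v), -1)) = Mul(Pow(Add(-5, v), -1), Add(13, v)))
Add(Add(Add(-4, -1578), -225), Mul(-1, Mul(Add(Function('K')(-30), -1242), Add(Function('d')(Function('V')(3)), -2087)))) = Add(Add(Add(-4, -1578), -225), Mul(-1, Mul(Add(14, -1242), Add(Mul(Pow(Add(-5, Mul(2, 3)), -1), Add(13, Mul(2, 3))), -2087)))) = Add(Add(-1582, -225), Mul(-1, Mul(-1228, Add(Mul(Pow(Add(-5, 6), -1), Add(13, 6)), -2087)))) = Add(-1807, Mul(-1, Mul(-1228, Add(Mul(Pow(1, -1), 19), -2087)))) = Add(-1807, Mul(-1, Mul(-1228, Add(Mul(1, 19), -2087)))) = Add(-1807, Mul(-1, Mul(-1228, Add(19, -2087)))) = Add(-1807, Mul(-1, Mul(-1228, -2068))) = Add(-1807, Mul(-1, 2539504)) = Add(-1807, -2539504) = -2541311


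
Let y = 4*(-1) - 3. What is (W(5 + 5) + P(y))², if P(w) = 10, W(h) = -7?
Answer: 9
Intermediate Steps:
y = -7 (y = -4 - 3 = -7)
(W(5 + 5) + P(y))² = (-7 + 10)² = 3² = 9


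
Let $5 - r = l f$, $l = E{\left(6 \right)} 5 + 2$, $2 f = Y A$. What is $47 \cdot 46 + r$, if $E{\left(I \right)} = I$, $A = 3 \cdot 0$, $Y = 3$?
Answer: $2167$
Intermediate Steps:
$A = 0$
$f = 0$ ($f = \frac{3 \cdot 0}{2} = \frac{1}{2} \cdot 0 = 0$)
$l = 32$ ($l = 6 \cdot 5 + 2 = 30 + 2 = 32$)
$r = 5$ ($r = 5 - 32 \cdot 0 = 5 - 0 = 5 + 0 = 5$)
$47 \cdot 46 + r = 47 \cdot 46 + 5 = 2162 + 5 = 2167$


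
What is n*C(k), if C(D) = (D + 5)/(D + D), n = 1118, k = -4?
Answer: -559/4 ≈ -139.75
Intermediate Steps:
C(D) = (5 + D)/(2*D) (C(D) = (5 + D)/((2*D)) = (5 + D)*(1/(2*D)) = (5 + D)/(2*D))
n*C(k) = 1118*((½)*(5 - 4)/(-4)) = 1118*((½)*(-¼)*1) = 1118*(-⅛) = -559/4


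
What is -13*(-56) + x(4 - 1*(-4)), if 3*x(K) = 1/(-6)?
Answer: 13103/18 ≈ 727.94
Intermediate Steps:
x(K) = -1/18 (x(K) = (⅓)/(-6) = (⅓)*(-⅙) = -1/18)
-13*(-56) + x(4 - 1*(-4)) = -13*(-56) - 1/18 = 728 - 1/18 = 13103/18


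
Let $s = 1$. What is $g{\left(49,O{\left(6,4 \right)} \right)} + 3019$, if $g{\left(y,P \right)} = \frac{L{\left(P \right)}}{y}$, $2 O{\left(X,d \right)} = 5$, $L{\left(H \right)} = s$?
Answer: $\frac{147932}{49} \approx 3019.0$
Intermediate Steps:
$L{\left(H \right)} = 1$
$O{\left(X,d \right)} = \frac{5}{2}$ ($O{\left(X,d \right)} = \frac{1}{2} \cdot 5 = \frac{5}{2}$)
$g{\left(y,P \right)} = \frac{1}{y}$ ($g{\left(y,P \right)} = 1 \frac{1}{y} = \frac{1}{y}$)
$g{\left(49,O{\left(6,4 \right)} \right)} + 3019 = \frac{1}{49} + 3019 = \frac{147932}{49}$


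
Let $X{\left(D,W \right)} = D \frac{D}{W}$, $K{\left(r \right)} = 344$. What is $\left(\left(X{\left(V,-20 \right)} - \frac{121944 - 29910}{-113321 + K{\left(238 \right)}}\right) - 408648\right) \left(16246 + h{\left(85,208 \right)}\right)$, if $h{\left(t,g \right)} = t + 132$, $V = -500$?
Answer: $- \frac{87034293754134}{12553} \approx -6.9333 \cdot 10^{9}$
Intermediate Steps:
$X{\left(D,W \right)} = \frac{D^{2}}{W}$
$h{\left(t,g \right)} = 132 + t$
$\left(\left(X{\left(V,-20 \right)} - \frac{121944 - 29910}{-113321 + K{\left(238 \right)}}\right) - 408648\right) \left(16246 + h{\left(85,208 \right)}\right) = \left(\left(\frac{\left(-500\right)^{2}}{-20} - \frac{121944 - 29910}{-113321 + 344}\right) - 408648\right) \left(16246 + \left(132 + 85\right)\right) = \left(\left(250000 \left(- \frac{1}{20}\right) - \frac{92034}{-112977}\right) - 408648\right) \left(16246 + 217\right) = \left(\left(-12500 - 92034 \left(- \frac{1}{112977}\right)\right) - 408648\right) 16463 = \left(\left(-12500 - - \frac{10226}{12553}\right) - 408648\right) 16463 = \left(\left(-12500 + \frac{10226}{12553}\right) - 408648\right) 16463 = \left(- \frac{156902274}{12553} - 408648\right) 16463 = \left(- \frac{5286660618}{12553}\right) 16463 = - \frac{87034293754134}{12553}$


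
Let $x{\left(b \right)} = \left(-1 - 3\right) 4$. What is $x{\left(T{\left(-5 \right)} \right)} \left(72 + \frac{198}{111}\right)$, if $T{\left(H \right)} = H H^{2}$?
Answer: $- \frac{43680}{37} \approx -1180.5$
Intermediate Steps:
$T{\left(H \right)} = H^{3}$
$x{\left(b \right)} = -16$ ($x{\left(b \right)} = \left(-4\right) 4 = -16$)
$x{\left(T{\left(-5 \right)} \right)} \left(72 + \frac{198}{111}\right) = - 16 \left(72 + \frac{198}{111}\right) = - 16 \left(72 + 198 \cdot \frac{1}{111}\right) = - 16 \left(72 + \frac{66}{37}\right) = \left(-16\right) \frac{2730}{37} = - \frac{43680}{37}$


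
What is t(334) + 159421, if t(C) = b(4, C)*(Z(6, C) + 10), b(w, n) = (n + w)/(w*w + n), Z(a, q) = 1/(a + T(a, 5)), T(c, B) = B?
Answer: 306904184/1925 ≈ 1.5943e+5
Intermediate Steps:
Z(a, q) = 1/(5 + a) (Z(a, q) = 1/(a + 5) = 1/(5 + a))
b(w, n) = (n + w)/(n + w²) (b(w, n) = (n + w)/(w² + n) = (n + w)/(n + w²))
t(C) = 111*(4 + C)/(11*(16 + C)) (t(C) = ((C + 4)/(C + 4²))*(1/(5 + 6) + 10) = ((4 + C)/(C + 16))*(1/11 + 10) = ((4 + C)/(16 + C))*(1/11 + 10) = ((4 + C)/(16 + C))*(111/11) = 111*(4 + C)/(11*(16 + C)))
t(334) + 159421 = 111*(4 + 334)/(11*(16 + 334)) + 159421 = (111/11)*338/350 + 159421 = (111/11)*(1/350)*338 + 159421 = 18759/1925 + 159421 = 306904184/1925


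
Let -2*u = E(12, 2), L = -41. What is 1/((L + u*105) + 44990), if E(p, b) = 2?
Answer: 1/44844 ≈ 2.2300e-5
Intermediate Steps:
u = -1 (u = -½*2 = -1)
1/((L + u*105) + 44990) = 1/((-41 - 1*105) + 44990) = 1/((-41 - 105) + 44990) = 1/(-146 + 44990) = 1/44844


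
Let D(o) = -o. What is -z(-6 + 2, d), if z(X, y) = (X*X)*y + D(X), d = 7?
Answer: -116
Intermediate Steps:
z(X, y) = -X + y*X² (z(X, y) = (X*X)*y - X = X²*y - X = y*X² - X = -X + y*X²)
-z(-6 + 2, d) = -(-6 + 2)*(-1 + (-6 + 2)*7) = -(-4)*(-1 - 4*7) = -(-4)*(-1 - 28) = -(-4)*(-29) = -1*116 = -116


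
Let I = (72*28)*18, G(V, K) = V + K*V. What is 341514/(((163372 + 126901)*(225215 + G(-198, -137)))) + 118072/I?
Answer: 1080217261178105/331991223656904 ≈ 3.2538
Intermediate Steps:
I = 36288 (I = 2016*18 = 36288)
341514/(((163372 + 126901)*(225215 + G(-198, -137)))) + 118072/I = 341514/(((163372 + 126901)*(225215 - 198*(1 - 137)))) + 118072/36288 = 341514/((290273*(225215 - 198*(-136)))) + 118072*(1/36288) = 341514/((290273*(225215 + 26928))) + 14759/4536 = 341514/((290273*252143)) + 14759/4536 = 341514/73190305039 + 14759/4536 = 1080217261178105/331991223656904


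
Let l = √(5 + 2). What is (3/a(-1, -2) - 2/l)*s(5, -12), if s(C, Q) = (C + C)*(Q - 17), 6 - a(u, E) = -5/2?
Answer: -1740/17 + 580*√7/7 ≈ 116.87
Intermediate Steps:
l = √7 ≈ 2.6458
a(u, E) = 17/2 (a(u, E) = 6 - (-5)/2 = 6 - 1*(-5/2) = 6 + 5/2 = 17/2)
s(C, Q) = 2*C*(-17 + Q) (s(C, Q) = (2*C)*(-17 + Q) = 2*C*(-17 + Q))
(3/a(-1, -2) - 2/l)*s(5, -12) = (3/(17/2) - 2*√7/7)*(2*5*(-17 - 12)) = (3*(2/17) - 2*√7/7)*(2*5*(-29)) = (6/17 - 2*√7/7)*(-290) = -1740/17 + 580*√7/7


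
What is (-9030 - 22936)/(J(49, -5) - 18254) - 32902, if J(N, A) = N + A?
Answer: -299556727/9105 ≈ -32900.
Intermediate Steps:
J(N, A) = A + N
(-9030 - 22936)/(J(49, -5) - 18254) - 32902 = (-9030 - 22936)/((-5 + 49) - 18254) - 32902 = -31966/(44 - 18254) - 32902 = -31966/(-18210) - 32902 = -31966*(-1/18210) - 32902 = 15983/9105 - 32902 = -299556727/9105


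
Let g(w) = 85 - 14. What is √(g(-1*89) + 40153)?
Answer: 4*√2514 ≈ 200.56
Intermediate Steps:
g(w) = 71
√(g(-1*89) + 40153) = √(71 + 40153) = √40224 = 4*√2514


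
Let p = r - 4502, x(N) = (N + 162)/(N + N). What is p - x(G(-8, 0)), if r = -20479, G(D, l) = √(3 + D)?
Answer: -49963/2 + 81*I*√5/5 ≈ -24982.0 + 36.224*I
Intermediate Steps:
x(N) = (162 + N)/(2*N) (x(N) = (162 + N)/((2*N)) = (162 + N)*(1/(2*N)) = (162 + N)/(2*N))
p = -24981 (p = -20479 - 4502 = -24981)
p - x(G(-8, 0)) = -24981 - (162 + √(3 - 8))/(2*(√(3 - 8))) = -24981 - (162 + √(-5))/(2*(√(-5))) = -24981 - (162 + I*√5)/(2*(I*√5)) = -24981 - (-I*√5/5)*(162 + I*√5)/2 = -24981 - (-1)*I*√5*(162 + I*√5)/10 = -24981 + I*√5*(162 + I*√5)/10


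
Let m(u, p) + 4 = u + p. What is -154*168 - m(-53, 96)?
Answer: -25911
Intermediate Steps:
m(u, p) = -4 + p + u (m(u, p) = -4 + (u + p) = -4 + (p + u) = -4 + p + u)
-154*168 - m(-53, 96) = -154*168 - (-4 + 96 - 53) = -25872 - 1*39 = -25872 - 39 = -25911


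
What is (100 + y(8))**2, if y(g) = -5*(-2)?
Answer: 12100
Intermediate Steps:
y(g) = 10
(100 + y(8))**2 = (100 + 10)**2 = 110**2 = 12100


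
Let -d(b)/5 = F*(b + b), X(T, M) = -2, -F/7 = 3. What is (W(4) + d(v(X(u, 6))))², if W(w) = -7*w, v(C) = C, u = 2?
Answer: 200704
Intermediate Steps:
F = -21 (F = -7*3 = -21)
d(b) = 210*b (d(b) = -(-105)*(b + b) = -(-105)*2*b = -(-210)*b = 210*b)
(W(4) + d(v(X(u, 6))))² = (-7*4 + 210*(-2))² = (-28 - 420)² = (-448)² = 200704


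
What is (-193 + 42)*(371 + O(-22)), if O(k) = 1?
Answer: -56172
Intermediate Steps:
(-193 + 42)*(371 + O(-22)) = (-193 + 42)*(371 + 1) = -151*372 = -56172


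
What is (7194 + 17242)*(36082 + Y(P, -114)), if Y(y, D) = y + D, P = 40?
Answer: 879891488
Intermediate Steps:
Y(y, D) = D + y
(7194 + 17242)*(36082 + Y(P, -114)) = (7194 + 17242)*(36082 + (-114 + 40)) = 24436*(36082 - 74) = 24436*36008 = 879891488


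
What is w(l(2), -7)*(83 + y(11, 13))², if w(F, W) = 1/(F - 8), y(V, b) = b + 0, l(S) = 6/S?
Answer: -9216/5 ≈ -1843.2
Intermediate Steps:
y(V, b) = b
w(F, W) = 1/(-8 + F)
w(l(2), -7)*(83 + y(11, 13))² = (83 + 13)²/(-8 + 6/2) = 96²/(-8 + 6*(½)) = 9216/(-8 + 3) = 9216/(-5) = -⅕*9216 = -9216/5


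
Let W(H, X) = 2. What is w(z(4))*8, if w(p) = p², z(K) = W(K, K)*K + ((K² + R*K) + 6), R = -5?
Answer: 800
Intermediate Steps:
z(K) = 6 + K² - 3*K (z(K) = 2*K + ((K² - 5*K) + 6) = 2*K + (6 + K² - 5*K) = 6 + K² - 3*K)
w(z(4))*8 = (6 + 4² - 3*4)²*8 = (6 + 16 - 12)²*8 = 10²*8 = 100*8 = 800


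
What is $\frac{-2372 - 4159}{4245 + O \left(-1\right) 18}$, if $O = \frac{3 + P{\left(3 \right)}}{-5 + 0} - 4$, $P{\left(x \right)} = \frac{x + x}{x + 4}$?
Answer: $- \frac{76195}{50527} \approx -1.508$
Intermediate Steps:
$P{\left(x \right)} = \frac{2 x}{4 + x}$
$O = - \frac{167}{35}$ ($O = \frac{3 + 2 \cdot 3 \frac{1}{4 + 3}}{-5 + 0} - 4 = \frac{3 + 2 \cdot 3 \cdot \frac{1}{7}}{-5} - 4 = \left(3 + 2 \cdot 3 \cdot \frac{1}{7}\right) \left(- \frac{1}{5}\right) - 4 = \left(3 + \frac{6}{7}\right) \left(- \frac{1}{5}\right) - 4 = \frac{27}{7} \left(- \frac{1}{5}\right) - 4 = - \frac{27}{35} - 4 = - \frac{167}{35} \approx -4.7714$)
$\frac{-2372 - 4159}{4245 + O \left(-1\right) 18} = \frac{-2372 - 4159}{4245 + \left(- \frac{167}{35}\right) \left(-1\right) 18} = - \frac{6531}{4245 + \frac{167}{35} \cdot 18} = - \frac{6531}{4245 + \frac{3006}{35}} = - \frac{6531}{\frac{151581}{35}} = \left(-6531\right) \frac{35}{151581} = - \frac{76195}{50527}$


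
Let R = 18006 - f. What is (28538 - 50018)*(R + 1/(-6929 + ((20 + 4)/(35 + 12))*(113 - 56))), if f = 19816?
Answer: 2521640291112/64859 ≈ 3.8879e+7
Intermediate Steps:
R = -1810 (R = 18006 - 1*19816 = 18006 - 19816 = -1810)
(28538 - 50018)*(R + 1/(-6929 + ((20 + 4)/(35 + 12))*(113 - 56))) = (28538 - 50018)*(-1810 + 1/(-6929 + ((20 + 4)/(35 + 12))*(113 - 56))) = -21480*(-1810 + 1/(-6929 + (24/47)*57)) = -21480*(-1810 + 1/(-6929 + 1368/47)) = -21480*(-1810 + 1/(-324295/47)) = -21480*(-1810 - 47/324295) = -21480*(-586973997/324295) = 2521640291112/64859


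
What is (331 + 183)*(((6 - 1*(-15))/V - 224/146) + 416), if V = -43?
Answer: 667930150/3139 ≈ 2.1278e+5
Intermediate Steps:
(331 + 183)*(((6 - 1*(-15))/V - 224/146) + 416) = (331 + 183)*(((6 - 1*(-15))/(-43) - 224/146) + 416) = 514*(((6 + 15)*(-1/43) - 224*1/146) + 416) = 514*((21*(-1/43) - 112/73) + 416) = 514*((-21/43 - 112/73) + 416) = 514*(-6349/3139 + 416) = 514*(1299475/3139) = 667930150/3139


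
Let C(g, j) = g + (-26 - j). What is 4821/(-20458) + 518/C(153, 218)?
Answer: -1576565/265954 ≈ -5.9280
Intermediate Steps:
C(g, j) = -26 + g - j
4821/(-20458) + 518/C(153, 218) = 4821/(-20458) + 518/(-26 + 153 - 1*218) = 4821*(-1/20458) + 518/(-26 + 153 - 218) = -4821/20458 + 518/(-91) = -4821/20458 + 518*(-1/91) = -4821/20458 - 74/13 = -1576565/265954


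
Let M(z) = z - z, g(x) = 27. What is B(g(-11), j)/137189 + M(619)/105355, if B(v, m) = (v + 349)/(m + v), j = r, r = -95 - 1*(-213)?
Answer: 376/19892405 ≈ 1.8902e-5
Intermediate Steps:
r = 118 (r = -95 + 213 = 118)
M(z) = 0
j = 118
B(v, m) = (349 + v)/(m + v)
B(g(-11), j)/137189 + M(619)/105355 = ((349 + 27)/(118 + 27))/137189 + 0/105355 = (376/145)*(1/137189) + 0*(1/105355) = ((1/145)*376)*(1/137189) + 0 = (376/145)*(1/137189) + 0 = 376/19892405 + 0 = 376/19892405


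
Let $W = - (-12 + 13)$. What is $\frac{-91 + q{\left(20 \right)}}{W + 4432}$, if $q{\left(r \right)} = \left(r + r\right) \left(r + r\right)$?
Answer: $\frac{503}{1477} \approx 0.34056$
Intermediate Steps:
$W = -1$ ($W = \left(-1\right) 1 = -1$)
$q{\left(r \right)} = 4 r^{2}$ ($q{\left(r \right)} = 2 r 2 r = 4 r^{2}$)
$\frac{-91 + q{\left(20 \right)}}{W + 4432} = \frac{-91 + 4 \cdot 20^{2}}{-1 + 4432} = \frac{-91 + 4 \cdot 400}{4431} = \left(-91 + 1600\right) \frac{1}{4431} = 1509 \cdot \frac{1}{4431} = \frac{503}{1477}$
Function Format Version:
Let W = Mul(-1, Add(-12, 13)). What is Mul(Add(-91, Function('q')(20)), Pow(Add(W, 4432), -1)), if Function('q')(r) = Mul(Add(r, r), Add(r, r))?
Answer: Rational(503, 1477) ≈ 0.34056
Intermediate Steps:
W = -1 (W = Mul(-1, 1) = -1)
Function('q')(r) = Mul(4, Pow(r, 2)) (Function('q')(r) = Mul(Mul(2, r), Mul(2, r)) = Mul(4, Pow(r, 2)))
Mul(Add(-91, Function('q')(20)), Pow(Add(W, 4432), -1)) = Mul(Add(-91, Mul(4, Pow(20, 2))), Pow(Add(-1, 4432), -1)) = Mul(Add(-91, Mul(4, 400)), Pow(4431, -1)) = Mul(Add(-91, 1600), Rational(1, 4431)) = Mul(1509, Rational(1, 4431)) = Rational(503, 1477)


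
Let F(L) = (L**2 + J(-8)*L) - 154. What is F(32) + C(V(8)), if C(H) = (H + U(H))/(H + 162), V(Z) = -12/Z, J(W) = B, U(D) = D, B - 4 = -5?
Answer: 89664/107 ≈ 837.98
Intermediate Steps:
B = -1 (B = 4 - 5 = -1)
J(W) = -1
F(L) = -154 + L**2 - L (F(L) = (L**2 - L) - 154 = -154 + L**2 - L)
C(H) = 2*H/(162 + H) (C(H) = (H + H)/(H + 162) = (2*H)/(162 + H) = 2*H/(162 + H))
F(32) + C(V(8)) = (-154 + 32**2 - 1*32) + 2*(-12/8)/(162 - 12/8) = (-154 + 1024 - 32) + 2*(-12*1/8)/(162 - 12*1/8) = 838 + 2*(-3/2)/(162 - 3/2) = 838 + 2*(-3/2)/(321/2) = 838 + 2*(-3/2)*(2/321) = 838 - 2/107 = 89664/107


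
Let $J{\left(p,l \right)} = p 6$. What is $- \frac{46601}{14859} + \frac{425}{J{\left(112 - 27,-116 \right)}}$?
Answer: $- \frac{68437}{29718} \approx -2.3029$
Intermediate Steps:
$J{\left(p,l \right)} = 6 p$
$- \frac{46601}{14859} + \frac{425}{J{\left(112 - 27,-116 \right)}} = - \frac{46601}{14859} + \frac{425}{6 \left(112 - 27\right)} = \left(-46601\right) \frac{1}{14859} + \frac{425}{6 \cdot 85} = - \frac{46601}{14859} + \frac{425}{510} = - \frac{46601}{14859} + 425 \cdot \frac{1}{510} = - \frac{46601}{14859} + \frac{5}{6} = - \frac{68437}{29718}$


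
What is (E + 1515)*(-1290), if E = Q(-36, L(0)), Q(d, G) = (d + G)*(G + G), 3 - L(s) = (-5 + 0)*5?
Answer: -1376430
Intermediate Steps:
L(s) = 28 (L(s) = 3 - (-5 + 0)*5 = 3 - (-5)*5 = 3 - 1*(-25) = 3 + 25 = 28)
Q(d, G) = 2*G*(G + d) (Q(d, G) = (G + d)*(2*G) = 2*G*(G + d))
E = -448 (E = 2*28*(28 - 36) = 2*28*(-8) = -448)
(E + 1515)*(-1290) = (-448 + 1515)*(-1290) = 1067*(-1290) = -1376430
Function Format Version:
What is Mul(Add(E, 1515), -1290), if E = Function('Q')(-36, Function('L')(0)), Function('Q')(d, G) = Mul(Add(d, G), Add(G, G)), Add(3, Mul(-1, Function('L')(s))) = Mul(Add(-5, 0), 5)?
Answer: -1376430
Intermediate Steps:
Function('L')(s) = 28 (Function('L')(s) = Add(3, Mul(-1, Mul(Add(-5, 0), 5))) = Add(3, Mul(-1, Mul(-5, 5))) = Add(3, Mul(-1, -25)) = Add(3, 25) = 28)
Function('Q')(d, G) = Mul(2, G, Add(G, d)) (Function('Q')(d, G) = Mul(Add(G, d), Mul(2, G)) = Mul(2, G, Add(G, d)))
E = -448 (E = Mul(2, 28, Add(28, -36)) = Mul(2, 28, -8) = -448)
Mul(Add(E, 1515), -1290) = Mul(Add(-448, 1515), -1290) = Mul(1067, -1290) = -1376430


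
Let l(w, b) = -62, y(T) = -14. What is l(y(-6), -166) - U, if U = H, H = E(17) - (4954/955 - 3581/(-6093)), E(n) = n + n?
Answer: -525001663/5818815 ≈ -90.225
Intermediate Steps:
E(n) = 2*n
H = 164235133/5818815 (H = 2*17 - (4954/955 - 3581/(-6093)) = 34 - (4954*(1/955) - 3581*(-1/6093)) = 34 - (4954/955 + 3581/6093) = 34 - 1*33604577/5818815 = 34 - 33604577/5818815 = 164235133/5818815 ≈ 28.225)
U = 164235133/5818815 ≈ 28.225
l(y(-6), -166) - U = -62 - 1*164235133/5818815 = -62 - 164235133/5818815 = -525001663/5818815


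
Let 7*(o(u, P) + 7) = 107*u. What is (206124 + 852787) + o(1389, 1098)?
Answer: 7560951/7 ≈ 1.0801e+6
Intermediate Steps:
o(u, P) = -7 + 107*u/7 (o(u, P) = -7 + (107*u)/7 = -7 + 107*u/7)
(206124 + 852787) + o(1389, 1098) = (206124 + 852787) + (-7 + (107/7)*1389) = 1058911 + (-7 + 148623/7) = 1058911 + 148574/7 = 7560951/7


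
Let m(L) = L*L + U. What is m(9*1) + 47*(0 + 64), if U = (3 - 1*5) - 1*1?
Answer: 3086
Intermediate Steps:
U = -3 (U = (3 - 5) - 1 = -2 - 1 = -3)
m(L) = -3 + L² (m(L) = L*L - 3 = L² - 3 = -3 + L²)
m(9*1) + 47*(0 + 64) = (-3 + (9*1)²) + 47*(0 + 64) = (-3 + 9²) + 47*64 = (-3 + 81) + 3008 = 78 + 3008 = 3086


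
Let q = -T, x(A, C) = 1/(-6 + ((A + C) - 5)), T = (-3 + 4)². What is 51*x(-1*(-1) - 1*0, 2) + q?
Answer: -59/8 ≈ -7.3750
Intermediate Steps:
T = 1 (T = 1² = 1)
x(A, C) = 1/(-11 + A + C) (x(A, C) = 1/(-6 + (-5 + A + C)) = 1/(-11 + A + C))
q = -1 (q = -1*1 = -1)
51*x(-1*(-1) - 1*0, 2) + q = 51/(-11 + (-1*(-1) - 1*0) + 2) - 1 = 51/(-11 + (1 + 0) + 2) - 1 = 51/(-11 + 1 + 2) - 1 = 51/(-8) - 1 = 51*(-⅛) - 1 = -51/8 - 1 = -59/8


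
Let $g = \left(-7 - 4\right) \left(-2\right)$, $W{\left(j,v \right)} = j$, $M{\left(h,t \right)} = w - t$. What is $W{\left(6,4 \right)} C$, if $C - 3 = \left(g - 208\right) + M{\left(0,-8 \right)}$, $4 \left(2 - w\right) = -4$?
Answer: $-1032$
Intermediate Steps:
$w = 3$ ($w = 2 - -1 = 2 + 1 = 3$)
$M{\left(h,t \right)} = 3 - t$
$g = 22$ ($g = \left(-11\right) \left(-2\right) = 22$)
$C = -172$ ($C = 3 + \left(\left(22 - 208\right) + \left(3 - -8\right)\right) = 3 + \left(-186 + \left(3 + 8\right)\right) = 3 + \left(-186 + 11\right) = 3 - 175 = -172$)
$W{\left(6,4 \right)} C = 6 \left(-172\right) = -1032$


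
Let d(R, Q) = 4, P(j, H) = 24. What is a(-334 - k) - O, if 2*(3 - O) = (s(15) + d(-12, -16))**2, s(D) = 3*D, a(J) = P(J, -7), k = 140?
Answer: 2443/2 ≈ 1221.5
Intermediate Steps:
a(J) = 24
O = -2395/2 (O = 3 - (3*15 + 4)**2/2 = 3 - (45 + 4)**2/2 = 3 - 1/2*49**2 = 3 - 1/2*2401 = 3 - 2401/2 = -2395/2 ≈ -1197.5)
a(-334 - k) - O = 24 - 1*(-2395/2) = 24 + 2395/2 = 2443/2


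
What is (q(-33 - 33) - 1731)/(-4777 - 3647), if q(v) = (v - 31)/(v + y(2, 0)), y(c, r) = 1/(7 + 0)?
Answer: 99664/485433 ≈ 0.20531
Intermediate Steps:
y(c, r) = ⅐ (y(c, r) = 1/7 = ⅐)
q(v) = (-31 + v)/(⅐ + v) (q(v) = (v - 31)/(v + ⅐) = (-31 + v)/(⅐ + v))
(q(-33 - 33) - 1731)/(-4777 - 3647) = (7*(-31 + (-33 - 33))/(1 + 7*(-33 - 33)) - 1731)/(-4777 - 3647) = (7*(-31 - 66)/(1 + 7*(-66)) - 1731)/(-8424) = (7*(-97)/(1 - 462) - 1731)*(-1/8424) = (7*(-97)/(-461) - 1731)*(-1/8424) = (7*(-1/461)*(-97) - 1731)*(-1/8424) = (679/461 - 1731)*(-1/8424) = -797312/461*(-1/8424) = 99664/485433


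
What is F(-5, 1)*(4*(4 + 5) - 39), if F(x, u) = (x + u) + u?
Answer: 9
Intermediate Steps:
F(x, u) = x + 2*u (F(x, u) = (u + x) + u = x + 2*u)
F(-5, 1)*(4*(4 + 5) - 39) = (-5 + 2*1)*(4*(4 + 5) - 39) = (-5 + 2)*(4*9 - 39) = -3*(36 - 39) = -3*(-3) = 9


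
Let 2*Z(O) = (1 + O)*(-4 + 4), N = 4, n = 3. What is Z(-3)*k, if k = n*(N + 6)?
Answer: 0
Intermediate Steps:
Z(O) = 0 (Z(O) = ((1 + O)*(-4 + 4))/2 = ((1 + O)*0)/2 = (½)*0 = 0)
k = 30 (k = 3*(4 + 6) = 3*10 = 30)
Z(-3)*k = 0*30 = 0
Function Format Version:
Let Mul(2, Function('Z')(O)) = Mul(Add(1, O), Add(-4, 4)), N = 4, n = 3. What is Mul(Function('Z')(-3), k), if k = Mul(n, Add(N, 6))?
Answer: 0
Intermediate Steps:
Function('Z')(O) = 0 (Function('Z')(O) = Mul(Rational(1, 2), Mul(Add(1, O), Add(-4, 4))) = Mul(Rational(1, 2), Mul(Add(1, O), 0)) = Mul(Rational(1, 2), 0) = 0)
k = 30 (k = Mul(3, Add(4, 6)) = Mul(3, 10) = 30)
Mul(Function('Z')(-3), k) = Mul(0, 30) = 0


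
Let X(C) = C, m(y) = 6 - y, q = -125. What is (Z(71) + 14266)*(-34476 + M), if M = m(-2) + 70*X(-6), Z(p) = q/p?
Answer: -35333205768/71 ≈ -4.9765e+8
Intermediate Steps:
Z(p) = -125/p
M = -412 (M = (6 - 1*(-2)) + 70*(-6) = (6 + 2) - 420 = 8 - 420 = -412)
(Z(71) + 14266)*(-34476 + M) = (-125/71 + 14266)*(-34476 - 412) = (-125*1/71 + 14266)*(-34888) = (-125/71 + 14266)*(-34888) = (1012761/71)*(-34888) = -35333205768/71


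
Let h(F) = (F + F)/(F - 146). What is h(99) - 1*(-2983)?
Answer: 140003/47 ≈ 2978.8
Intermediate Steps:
h(F) = 2*F/(-146 + F) (h(F) = (2*F)/(-146 + F) = 2*F/(-146 + F))
h(99) - 1*(-2983) = 2*99/(-146 + 99) - 1*(-2983) = 2*99/(-47) + 2983 = 2*99*(-1/47) + 2983 = -198/47 + 2983 = 140003/47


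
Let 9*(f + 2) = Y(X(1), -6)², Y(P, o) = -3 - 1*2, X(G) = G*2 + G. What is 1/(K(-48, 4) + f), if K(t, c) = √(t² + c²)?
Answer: -63/187871 + 324*√145/187871 ≈ 0.020431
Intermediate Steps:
X(G) = 3*G (X(G) = 2*G + G = 3*G)
Y(P, o) = -5 (Y(P, o) = -3 - 2 = -5)
K(t, c) = √(c² + t²)
f = 7/9 (f = -2 + (⅑)*(-5)² = -2 + (⅑)*25 = -2 + 25/9 = 7/9 ≈ 0.77778)
1/(K(-48, 4) + f) = 1/(√(4² + (-48)²) + 7/9) = 1/(√(16 + 2304) + 7/9) = 1/(√2320 + 7/9) = 1/(4*√145 + 7/9) = 1/(7/9 + 4*√145)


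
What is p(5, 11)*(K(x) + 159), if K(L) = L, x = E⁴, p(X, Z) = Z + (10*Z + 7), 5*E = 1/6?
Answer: 1030320008/50625 ≈ 20352.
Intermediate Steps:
E = 1/30 (E = (⅕)/6 = (⅕)*(⅙) = 1/30 ≈ 0.033333)
p(X, Z) = 7 + 11*Z (p(X, Z) = Z + (7 + 10*Z) = 7 + 11*Z)
x = 1/810000 (x = (1/30)⁴ = 1/810000 ≈ 1.2346e-6)
p(5, 11)*(K(x) + 159) = (7 + 11*11)*(1/810000 + 159) = (7 + 121)*(128790001/810000) = 128*(128790001/810000) = 1030320008/50625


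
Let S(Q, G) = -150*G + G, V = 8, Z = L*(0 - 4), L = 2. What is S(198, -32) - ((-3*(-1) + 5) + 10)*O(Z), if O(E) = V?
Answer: 4624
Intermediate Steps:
Z = -8 (Z = 2*(0 - 4) = 2*(-4) = -8)
O(E) = 8
S(Q, G) = -149*G
S(198, -32) - ((-3*(-1) + 5) + 10)*O(Z) = -149*(-32) - ((-3*(-1) + 5) + 10)*8 = 4768 - ((3 + 5) + 10)*8 = 4768 - (8 + 10)*8 = 4768 - 18*8 = 4768 - 1*144 = 4768 - 144 = 4624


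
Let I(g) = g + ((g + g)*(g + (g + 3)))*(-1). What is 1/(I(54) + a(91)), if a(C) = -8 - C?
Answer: -1/12033 ≈ -8.3105e-5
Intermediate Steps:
I(g) = g - 2*g*(3 + 2*g) (I(g) = g + ((2*g)*(g + (3 + g)))*(-1) = g + ((2*g)*(3 + 2*g))*(-1) = g + (2*g*(3 + 2*g))*(-1) = g - 2*g*(3 + 2*g))
1/(I(54) + a(91)) = 1/(-1*54*(5 + 4*54) + (-8 - 1*91)) = 1/(-1*54*(5 + 216) + (-8 - 91)) = 1/(-1*54*221 - 99) = 1/(-11934 - 99) = 1/(-12033) = -1/12033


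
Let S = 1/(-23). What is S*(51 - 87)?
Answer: 36/23 ≈ 1.5652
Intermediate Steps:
S = -1/23 ≈ -0.043478
S*(51 - 87) = -(51 - 87)/23 = -1/23*(-36) = 36/23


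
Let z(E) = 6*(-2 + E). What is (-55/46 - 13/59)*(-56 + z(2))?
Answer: 107604/1357 ≈ 79.296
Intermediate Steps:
z(E) = -12 + 6*E
(-55/46 - 13/59)*(-56 + z(2)) = (-55/46 - 13/59)*(-56 + (-12 + 6*2)) = (-55*1/46 - 13*1/59)*(-56 + (-12 + 12)) = (-55/46 - 13/59)*(-56 + 0) = -3843/2714*(-56) = 107604/1357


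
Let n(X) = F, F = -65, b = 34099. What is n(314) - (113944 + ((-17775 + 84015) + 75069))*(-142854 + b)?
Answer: 27760039950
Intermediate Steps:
n(X) = -65
n(314) - (113944 + ((-17775 + 84015) + 75069))*(-142854 + b) = -65 - (113944 + ((-17775 + 84015) + 75069))*(-142854 + 34099) = -65 - (113944 + (66240 + 75069))*(-108755) = -65 - (113944 + 141309)*(-108755) = -65 - 255253*(-108755) = -65 - 1*(-27760040015) = -65 + 27760040015 = 27760039950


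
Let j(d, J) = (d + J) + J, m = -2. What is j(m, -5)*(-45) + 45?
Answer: 585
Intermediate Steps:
j(d, J) = d + 2*J (j(d, J) = (J + d) + J = d + 2*J)
j(m, -5)*(-45) + 45 = (-2 + 2*(-5))*(-45) + 45 = (-2 - 10)*(-45) + 45 = -12*(-45) + 45 = 540 + 45 = 585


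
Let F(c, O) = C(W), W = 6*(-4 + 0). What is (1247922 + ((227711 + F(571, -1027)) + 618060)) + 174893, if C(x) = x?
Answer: 2268562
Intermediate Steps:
W = -24 (W = 6*(-4) = -24)
F(c, O) = -24
(1247922 + ((227711 + F(571, -1027)) + 618060)) + 174893 = (1247922 + ((227711 - 24) + 618060)) + 174893 = (1247922 + (227687 + 618060)) + 174893 = (1247922 + 845747) + 174893 = 2093669 + 174893 = 2268562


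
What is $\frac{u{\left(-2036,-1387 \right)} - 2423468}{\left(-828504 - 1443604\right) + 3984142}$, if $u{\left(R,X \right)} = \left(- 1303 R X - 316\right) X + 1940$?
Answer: $\frac{283532232612}{95113} \approx 2.981 \cdot 10^{6}$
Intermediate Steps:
$u{\left(R,X \right)} = 1940 + X \left(-316 - 1303 R X\right)$ ($u{\left(R,X \right)} = \left(- 1303 R X - 316\right) X + 1940 = \left(-316 - 1303 R X\right) X + 1940 = X \left(-316 - 1303 R X\right) + 1940 = 1940 + X \left(-316 - 1303 R X\right)$)
$\frac{u{\left(-2036,-1387 \right)} - 2423468}{\left(-828504 - 1443604\right) + 3984142} = \frac{\left(1940 - -438292 - - 2652908 \left(-1387\right)^{2}\right) - 2423468}{\left(-828504 - 1443604\right) + 3984142} = \frac{\left(1940 + 438292 - \left(-2652908\right) 1923769\right) - 2423468}{-2272108 + 3984142} = \frac{\left(1940 + 438292 + 5103582170252\right) - 2423468}{1712034} = \left(5103582610484 - 2423468\right) \frac{1}{1712034} = 5103580187016 \cdot \frac{1}{1712034} = \frac{283532232612}{95113}$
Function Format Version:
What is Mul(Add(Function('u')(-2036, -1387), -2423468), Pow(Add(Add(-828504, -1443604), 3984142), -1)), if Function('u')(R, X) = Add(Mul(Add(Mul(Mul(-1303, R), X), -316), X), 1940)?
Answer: Rational(283532232612, 95113) ≈ 2.9810e+6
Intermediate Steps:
Function('u')(R, X) = Add(1940, Mul(X, Add(-316, Mul(-1303, R, X)))) (Function('u')(R, X) = Add(Mul(Add(Mul(-1303, R, X), -316), X), 1940) = Add(Mul(Add(-316, Mul(-1303, R, X)), X), 1940) = Add(Mul(X, Add(-316, Mul(-1303, R, X))), 1940) = Add(1940, Mul(X, Add(-316, Mul(-1303, R, X)))))
Mul(Add(Function('u')(-2036, -1387), -2423468), Pow(Add(Add(-828504, -1443604), 3984142), -1)) = Mul(Add(Add(1940, Mul(-316, -1387), Mul(-1303, -2036, Pow(-1387, 2))), -2423468), Pow(Add(Add(-828504, -1443604), 3984142), -1)) = Mul(Add(Add(1940, 438292, Mul(-1303, -2036, 1923769)), -2423468), Pow(Add(-2272108, 3984142), -1)) = Mul(Add(Add(1940, 438292, 5103582170252), -2423468), Pow(1712034, -1)) = Mul(Add(5103582610484, -2423468), Rational(1, 1712034)) = Mul(5103580187016, Rational(1, 1712034)) = Rational(283532232612, 95113)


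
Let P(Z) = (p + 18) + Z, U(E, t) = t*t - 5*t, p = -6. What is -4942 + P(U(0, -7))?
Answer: -4846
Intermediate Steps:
U(E, t) = t² - 5*t
P(Z) = 12 + Z (P(Z) = (-6 + 18) + Z = 12 + Z)
-4942 + P(U(0, -7)) = -4942 + (12 - 7*(-5 - 7)) = -4942 + (12 - 7*(-12)) = -4942 + (12 + 84) = -4942 + 96 = -4846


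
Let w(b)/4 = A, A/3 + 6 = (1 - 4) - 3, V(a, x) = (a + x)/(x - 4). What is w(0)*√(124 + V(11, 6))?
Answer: -72*√530 ≈ -1657.6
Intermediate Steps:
V(a, x) = (a + x)/(-4 + x)
A = -36 (A = -18 + 3*((1 - 4) - 3) = -18 + 3*(-3 - 3) = -18 + 3*(-6) = -18 - 18 = -36)
w(b) = -144 (w(b) = 4*(-36) = -144)
w(0)*√(124 + V(11, 6)) = -144*√(124 + (11 + 6)/(-4 + 6)) = -144*√(124 + 17/2) = -72*√530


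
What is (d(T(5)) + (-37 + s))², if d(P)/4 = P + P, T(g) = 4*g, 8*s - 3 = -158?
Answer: 687241/64 ≈ 10738.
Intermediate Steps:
s = -155/8 (s = 3/8 + (⅛)*(-158) = 3/8 - 79/4 = -155/8 ≈ -19.375)
d(P) = 8*P (d(P) = 4*(P + P) = 4*(2*P) = 8*P)
(d(T(5)) + (-37 + s))² = (8*(4*5) + (-37 - 155/8))² = (8*20 - 451/8)² = (160 - 451/8)² = (829/8)² = 687241/64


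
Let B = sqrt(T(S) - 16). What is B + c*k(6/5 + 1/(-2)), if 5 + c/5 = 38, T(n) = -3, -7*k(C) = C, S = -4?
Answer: -33/2 + I*sqrt(19) ≈ -16.5 + 4.3589*I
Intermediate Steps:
k(C) = -C/7
c = 165 (c = -25 + 5*38 = -25 + 190 = 165)
B = I*sqrt(19) (B = sqrt(-3 - 16) = sqrt(-19) = I*sqrt(19) ≈ 4.3589*I)
B + c*k(6/5 + 1/(-2)) = I*sqrt(19) + 165*(-(6/5 + 1/(-2))/7) = I*sqrt(19) + 165*(-(6*(1/5) + 1*(-1/2))/7) = I*sqrt(19) + 165*(-(6/5 - 1/2)/7) = I*sqrt(19) + 165*(-1/7*7/10) = I*sqrt(19) + 165*(-1/10) = I*sqrt(19) - 33/2 = -33/2 + I*sqrt(19)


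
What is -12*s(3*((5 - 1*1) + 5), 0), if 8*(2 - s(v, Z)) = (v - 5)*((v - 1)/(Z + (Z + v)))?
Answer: 70/9 ≈ 7.7778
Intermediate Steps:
s(v, Z) = 2 - (-1 + v)*(-5 + v)/(8*(v + 2*Z)) (s(v, Z) = 2 - (v - 5)*(v - 1)/(Z + (Z + v))/8 = 2 - (-5 + v)*(-1 + v)/(v + 2*Z)/8 = 2 - (-1 + v)*(-5 + v)/(8*(v + 2*Z)))
-12*s(3*((5 - 1*1) + 5), 0) = -3*(-5 - (3*((5 - 1*1) + 5))² + 22*(3*((5 - 1*1) + 5)) + 32*0)/(2*(3*((5 - 1*1) + 5) + 2*0)) = -3*(-5 - (3*((5 - 1) + 5))² + 22*(3*((5 - 1) + 5)) + 0)/(2*(3*((5 - 1) + 5) + 0)) = -3*(-5 - (3*(4 + 5))² + 22*(3*(4 + 5)) + 0)/(2*(3*(4 + 5) + 0)) = -3*(-5 - (3*9)² + 22*(3*9) + 0)/(2*(3*9 + 0)) = -3*(-5 - 1*27² + 22*27 + 0)/(2*(27 + 0)) = -3*(-5 - 1*729 + 594 + 0)/(2*27) = -3*(-5 - 729 + 594 + 0)/(2*27) = -3*(-140)/(2*27) = -12*(-35/54) = 70/9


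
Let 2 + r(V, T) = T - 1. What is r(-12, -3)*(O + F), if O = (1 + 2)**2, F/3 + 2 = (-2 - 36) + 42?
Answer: -90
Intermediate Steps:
F = 6 (F = -6 + 3*((-2 - 36) + 42) = -6 + 3*(-38 + 42) = -6 + 3*4 = -6 + 12 = 6)
r(V, T) = -3 + T (r(V, T) = -2 + (T - 1) = -2 + (-1 + T) = -3 + T)
O = 9 (O = 3**2 = 9)
r(-12, -3)*(O + F) = (-3 - 3)*(9 + 6) = -6*15 = -90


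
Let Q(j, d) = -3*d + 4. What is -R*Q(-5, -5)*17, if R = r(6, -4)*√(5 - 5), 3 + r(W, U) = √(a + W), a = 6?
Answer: 0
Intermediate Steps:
Q(j, d) = 4 - 3*d
r(W, U) = -3 + √(6 + W)
R = 0 (R = (-3 + √(6 + 6))*√(5 - 5) = (-3 + √12)*√0 = (-3 + 2*√3)*0 = 0)
-R*Q(-5, -5)*17 = -0*(4 - 3*(-5))*17 = -0*(4 + 15)*17 = -0*19*17 = -0*17 = -1*0 = 0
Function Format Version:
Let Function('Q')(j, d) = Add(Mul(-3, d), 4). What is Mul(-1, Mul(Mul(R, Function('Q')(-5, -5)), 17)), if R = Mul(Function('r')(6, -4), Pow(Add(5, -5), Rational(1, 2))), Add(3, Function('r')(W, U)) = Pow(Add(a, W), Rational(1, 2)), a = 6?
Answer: 0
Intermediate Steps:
Function('Q')(j, d) = Add(4, Mul(-3, d))
Function('r')(W, U) = Add(-3, Pow(Add(6, W), Rational(1, 2)))
R = 0 (R = Mul(Add(-3, Pow(Add(6, 6), Rational(1, 2))), Pow(Add(5, -5), Rational(1, 2))) = Mul(Add(-3, Pow(12, Rational(1, 2))), Pow(0, Rational(1, 2))) = Mul(Add(-3, Mul(2, Pow(3, Rational(1, 2)))), 0) = 0)
Mul(-1, Mul(Mul(R, Function('Q')(-5, -5)), 17)) = Mul(-1, Mul(Mul(0, Add(4, Mul(-3, -5))), 17)) = Mul(-1, Mul(Mul(0, Add(4, 15)), 17)) = Mul(-1, Mul(Mul(0, 19), 17)) = Mul(-1, Mul(0, 17)) = Mul(-1, 0) = 0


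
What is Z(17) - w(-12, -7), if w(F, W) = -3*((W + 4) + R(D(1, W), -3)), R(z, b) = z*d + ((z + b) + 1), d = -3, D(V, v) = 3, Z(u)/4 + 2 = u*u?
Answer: 1115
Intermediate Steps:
Z(u) = -8 + 4*u**2 (Z(u) = -8 + 4*(u*u) = -8 + 4*u**2)
R(z, b) = 1 + b - 2*z (R(z, b) = z*(-3) + ((z + b) + 1) = -3*z + ((b + z) + 1) = -3*z + (1 + b + z) = 1 + b - 2*z)
w(F, W) = 12 - 3*W (w(F, W) = -3*((W + 4) + (1 - 3 - 2*3)) = -3*((4 + W) + (1 - 3 - 6)) = -3*((4 + W) - 8) = -3*(-4 + W) = 12 - 3*W)
Z(17) - w(-12, -7) = (-8 + 4*17**2) - (12 - 3*(-7)) = (-8 + 4*289) - (12 + 21) = (-8 + 1156) - 1*33 = 1148 - 33 = 1115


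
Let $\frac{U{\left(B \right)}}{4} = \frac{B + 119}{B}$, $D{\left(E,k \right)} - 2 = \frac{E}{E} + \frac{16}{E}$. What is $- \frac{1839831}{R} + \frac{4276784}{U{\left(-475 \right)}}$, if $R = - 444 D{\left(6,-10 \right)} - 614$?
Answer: $\frac{397570533209}{278570} \approx 1.4272 \cdot 10^{6}$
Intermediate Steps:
$D{\left(E,k \right)} = 3 + \frac{16}{E}$ ($D{\left(E,k \right)} = 2 + \left(\frac{E}{E} + \frac{16}{E}\right) = 2 + \left(1 + \frac{16}{E}\right) = 3 + \frac{16}{E}$)
$U{\left(B \right)} = \frac{4 \left(119 + B\right)}{B}$ ($U{\left(B \right)} = 4 \frac{B + 119}{B} = 4 \frac{119 + B}{B} = \frac{4 \left(119 + B\right)}{B}$)
$R = -3130$ ($R = - 444 \left(3 + \frac{16}{6}\right) - 614 = - 444 \left(3 + 16 \cdot \frac{1}{6}\right) - 614 = - 444 \left(3 + \frac{8}{3}\right) - 614 = \left(-444\right) \frac{17}{3} - 614 = -2516 - 614 = -3130$)
$- \frac{1839831}{R} + \frac{4276784}{U{\left(-475 \right)}} = - \frac{1839831}{-3130} + \frac{4276784}{4 + \frac{476}{-475}} = \left(-1839831\right) \left(- \frac{1}{3130}\right) + \frac{4276784}{4 + 476 \left(- \frac{1}{475}\right)} = \frac{1839831}{3130} + \frac{4276784}{4 - \frac{476}{475}} = \frac{1839831}{3130} + \frac{4276784}{\frac{1424}{475}} = \frac{1839831}{3130} + 4276784 \cdot \frac{475}{1424} = \frac{1839831}{3130} + \frac{126967025}{89} = \frac{397570533209}{278570}$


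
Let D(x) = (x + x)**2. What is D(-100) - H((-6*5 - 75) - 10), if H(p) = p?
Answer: 40115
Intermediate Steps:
D(x) = 4*x**2 (D(x) = (2*x)**2 = 4*x**2)
D(-100) - H((-6*5 - 75) - 10) = 4*(-100)**2 - ((-6*5 - 75) - 10) = 4*10000 - ((-30 - 75) - 10) = 40000 - (-105 - 10) = 40000 - 1*(-115) = 40000 + 115 = 40115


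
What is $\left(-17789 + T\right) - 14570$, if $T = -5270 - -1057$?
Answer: $-36572$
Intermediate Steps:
$T = -4213$ ($T = -5270 + 1057 = -4213$)
$\left(-17789 + T\right) - 14570 = \left(-17789 - 4213\right) - 14570 = -22002 - 14570 = -36572$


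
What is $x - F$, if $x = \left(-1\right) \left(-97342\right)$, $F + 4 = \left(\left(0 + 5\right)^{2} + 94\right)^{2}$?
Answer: $83185$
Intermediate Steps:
$F = 14157$ ($F = -4 + \left(\left(0 + 5\right)^{2} + 94\right)^{2} = -4 + \left(5^{2} + 94\right)^{2} = -4 + \left(25 + 94\right)^{2} = -4 + 119^{2} = -4 + 14161 = 14157$)
$x = 97342$
$x - F = 97342 - 14157 = 83185$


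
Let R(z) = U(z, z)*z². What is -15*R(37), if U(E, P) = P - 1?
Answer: -739260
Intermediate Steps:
U(E, P) = -1 + P
R(z) = z²*(-1 + z) (R(z) = (-1 + z)*z² = z²*(-1 + z))
-15*R(37) = -15*37²*(-1 + 37) = -20535*36 = -15*49284 = -739260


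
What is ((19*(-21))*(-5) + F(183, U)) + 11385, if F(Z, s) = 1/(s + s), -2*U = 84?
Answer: 1123919/84 ≈ 13380.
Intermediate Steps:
U = -42 (U = -1/2*84 = -42)
F(Z, s) = 1/(2*s)
((19*(-21))*(-5) + F(183, U)) + 11385 = ((19*(-21))*(-5) + (1/2)/(-42)) + 11385 = (-399*(-5) + (1/2)*(-1/42)) + 11385 = (1995 - 1/84) + 11385 = 167579/84 + 11385 = 1123919/84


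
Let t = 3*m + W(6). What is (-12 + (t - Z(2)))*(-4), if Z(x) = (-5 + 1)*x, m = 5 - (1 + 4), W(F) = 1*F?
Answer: -8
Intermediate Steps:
W(F) = F
m = 0 (m = 5 - 1*5 = 5 - 5 = 0)
Z(x) = -4*x
t = 6 (t = 3*0 + 6 = 0 + 6 = 6)
(-12 + (t - Z(2)))*(-4) = (-12 + (6 - (-4)*2))*(-4) = (-12 + (6 - 1*(-8)))*(-4) = (-12 + (6 + 8))*(-4) = (-12 + 14)*(-4) = 2*(-4) = -8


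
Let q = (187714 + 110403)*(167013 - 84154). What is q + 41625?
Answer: 24701718128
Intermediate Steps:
q = 24701676503 (q = 298117*82859 = 24701676503)
q + 41625 = 24701676503 + 41625 = 24701718128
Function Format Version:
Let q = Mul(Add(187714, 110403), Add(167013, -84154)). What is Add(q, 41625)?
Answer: 24701718128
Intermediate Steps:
q = 24701676503 (q = Mul(298117, 82859) = 24701676503)
Add(q, 41625) = Add(24701676503, 41625) = 24701718128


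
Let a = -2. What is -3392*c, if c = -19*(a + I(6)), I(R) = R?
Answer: 257792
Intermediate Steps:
c = -76 (c = -19*(-2 + 6) = -19*4 = -76)
-3392*c = -3392*(-76) = 257792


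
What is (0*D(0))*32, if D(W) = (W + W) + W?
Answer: 0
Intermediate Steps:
D(W) = 3*W (D(W) = 2*W + W = 3*W)
(0*D(0))*32 = (0*(3*0))*32 = (0*0)*32 = 0*32 = 0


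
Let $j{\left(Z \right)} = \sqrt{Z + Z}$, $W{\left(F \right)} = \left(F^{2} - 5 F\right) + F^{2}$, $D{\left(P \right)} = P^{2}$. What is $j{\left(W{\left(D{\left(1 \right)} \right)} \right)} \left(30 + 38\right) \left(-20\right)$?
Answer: $- 1360 i \sqrt{6} \approx - 3331.3 i$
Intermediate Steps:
$W{\left(F \right)} = - 5 F + 2 F^{2}$
$j{\left(Z \right)} = \sqrt{2} \sqrt{Z}$ ($j{\left(Z \right)} = \sqrt{2 Z} = \sqrt{2} \sqrt{Z}$)
$j{\left(W{\left(D{\left(1 \right)} \right)} \right)} \left(30 + 38\right) \left(-20\right) = \sqrt{2} \sqrt{1^{2} \left(-5 + 2 \cdot 1^{2}\right)} \left(30 + 38\right) \left(-20\right) = \sqrt{2} \sqrt{1 \left(-5 + 2 \cdot 1\right)} 68 \left(-20\right) = \sqrt{2} \sqrt{1 \left(-5 + 2\right)} \left(-1360\right) = \sqrt{2} \sqrt{1 \left(-3\right)} \left(-1360\right) = \sqrt{2} \sqrt{-3} \left(-1360\right) = \sqrt{2} i \sqrt{3} \left(-1360\right) = i \sqrt{6} \left(-1360\right) = - 1360 i \sqrt{6}$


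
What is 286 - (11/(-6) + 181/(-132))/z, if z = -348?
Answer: 1459697/5104 ≈ 285.99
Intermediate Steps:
286 - (11/(-6) + 181/(-132))/z = 286 - (11/(-6) + 181/(-132))/(-348) = 286 - (11*(-1/6) + 181*(-1/132))*(-1)/348 = 286 - (-11/6 - 181/132)*(-1)/348 = 286 - (-141)*(-1)/(44*348) = 286 - 1*47/5104 = 286 - 47/5104 = 1459697/5104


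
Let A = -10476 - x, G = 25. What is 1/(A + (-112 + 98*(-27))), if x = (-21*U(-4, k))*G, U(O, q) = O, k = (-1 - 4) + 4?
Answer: -1/15334 ≈ -6.5215e-5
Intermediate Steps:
k = -1 (k = -5 + 4 = -1)
x = 2100 (x = -21*(-4)*25 = 84*25 = 2100)
A = -12576 (A = -10476 - 1*2100 = -10476 - 2100 = -12576)
1/(A + (-112 + 98*(-27))) = 1/(-12576 + (-112 + 98*(-27))) = 1/(-12576 + (-112 - 2646)) = 1/(-12576 - 2758) = 1/(-15334) = -1/15334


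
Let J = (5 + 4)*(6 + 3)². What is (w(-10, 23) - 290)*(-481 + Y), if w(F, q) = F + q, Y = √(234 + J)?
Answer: 133237 - 831*√107 ≈ 1.2464e+5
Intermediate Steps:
J = 729 (J = 9*9² = 9*81 = 729)
Y = 3*√107 (Y = √(234 + 729) = √963 = 3*√107 ≈ 31.032)
(w(-10, 23) - 290)*(-481 + Y) = ((-10 + 23) - 290)*(-481 + 3*√107) = (13 - 290)*(-481 + 3*√107) = -277*(-481 + 3*√107) = 133237 - 831*√107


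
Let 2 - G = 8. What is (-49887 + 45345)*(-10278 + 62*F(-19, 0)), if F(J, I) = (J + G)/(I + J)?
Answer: 879930744/19 ≈ 4.6312e+7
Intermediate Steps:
G = -6 (G = 2 - 1*8 = 2 - 8 = -6)
F(J, I) = (-6 + J)/(I + J) (F(J, I) = (J - 6)/(I + J) = (-6 + J)/(I + J))
(-49887 + 45345)*(-10278 + 62*F(-19, 0)) = (-49887 + 45345)*(-10278 + 62*((-6 - 19)/(0 - 19))) = -4542*(-10278 + 62*(-25/(-19))) = -4542*(-10278 + 62*(-1/19*(-25))) = -4542*(-10278 + 62*(25/19)) = -4542*(-10278 + 1550/19) = -4542*(-193732/19) = 879930744/19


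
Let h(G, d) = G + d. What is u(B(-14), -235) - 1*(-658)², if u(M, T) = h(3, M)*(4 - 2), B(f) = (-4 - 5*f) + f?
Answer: -432854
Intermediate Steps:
B(f) = -4 - 4*f
u(M, T) = 6 + 2*M (u(M, T) = (3 + M)*(4 - 2) = (3 + M)*2 = 6 + 2*M)
u(B(-14), -235) - 1*(-658)² = (6 + 2*(-4 - 4*(-14))) - 1*(-658)² = (6 + 2*(-4 + 56)) - 1*432964 = (6 + 2*52) - 432964 = (6 + 104) - 432964 = 110 - 432964 = -432854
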